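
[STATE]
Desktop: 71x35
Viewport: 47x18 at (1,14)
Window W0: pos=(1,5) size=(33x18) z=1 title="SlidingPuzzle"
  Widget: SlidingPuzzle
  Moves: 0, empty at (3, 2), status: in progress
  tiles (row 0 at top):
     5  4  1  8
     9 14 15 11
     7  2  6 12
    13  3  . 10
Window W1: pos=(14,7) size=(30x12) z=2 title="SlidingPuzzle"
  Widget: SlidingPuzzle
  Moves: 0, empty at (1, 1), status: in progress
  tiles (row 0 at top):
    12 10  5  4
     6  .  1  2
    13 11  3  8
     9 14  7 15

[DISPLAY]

┃├────┼────┼─┃├────┼────┼────┼────┤       ┃    
┃│ 13 │  3 │ ┃│ 13 │ 11 │  3 │  8 │       ┃    
┃└────┴────┴─┃├────┼────┼────┼────┤       ┃    
┃Moves: 0    ┃│  9 │ 14 │  7 │ 15 │       ┃    
┃            ┗━━━━━━━━━━━━━━━━━━━━━━━━━━━━┛    
┃                               ┃              
┃                               ┃              
┃                               ┃              
┗━━━━━━━━━━━━━━━━━━━━━━━━━━━━━━━┛              
                                               
                                               
                                               
                                               
                                               
                                               
                                               
                                               
                                               


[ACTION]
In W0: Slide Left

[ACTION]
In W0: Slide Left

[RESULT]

┃├────┼────┼─┃├────┼────┼────┼────┤       ┃    
┃│ 13 │  3 │ ┃│ 13 │ 11 │  3 │  8 │       ┃    
┃└────┴────┴─┃├────┼────┼────┼────┤       ┃    
┃Moves: 1    ┃│  9 │ 14 │  7 │ 15 │       ┃    
┃            ┗━━━━━━━━━━━━━━━━━━━━━━━━━━━━┛    
┃                               ┃              
┃                               ┃              
┃                               ┃              
┗━━━━━━━━━━━━━━━━━━━━━━━━━━━━━━━┛              
                                               
                                               
                                               
                                               
                                               
                                               
                                               
                                               
                                               


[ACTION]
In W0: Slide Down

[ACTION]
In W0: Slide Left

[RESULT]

┃├────┼────┼─┃├────┼────┼────┼────┤       ┃    
┃│ 13 │  3 │ ┃│ 13 │ 11 │  3 │  8 │       ┃    
┃└────┴────┴─┃├────┼────┼────┼────┤       ┃    
┃Moves: 2    ┃│  9 │ 14 │  7 │ 15 │       ┃    
┃            ┗━━━━━━━━━━━━━━━━━━━━━━━━━━━━┛    
┃                               ┃              
┃                               ┃              
┃                               ┃              
┗━━━━━━━━━━━━━━━━━━━━━━━━━━━━━━━┛              
                                               
                                               
                                               
                                               
                                               
                                               
                                               
                                               
                                               


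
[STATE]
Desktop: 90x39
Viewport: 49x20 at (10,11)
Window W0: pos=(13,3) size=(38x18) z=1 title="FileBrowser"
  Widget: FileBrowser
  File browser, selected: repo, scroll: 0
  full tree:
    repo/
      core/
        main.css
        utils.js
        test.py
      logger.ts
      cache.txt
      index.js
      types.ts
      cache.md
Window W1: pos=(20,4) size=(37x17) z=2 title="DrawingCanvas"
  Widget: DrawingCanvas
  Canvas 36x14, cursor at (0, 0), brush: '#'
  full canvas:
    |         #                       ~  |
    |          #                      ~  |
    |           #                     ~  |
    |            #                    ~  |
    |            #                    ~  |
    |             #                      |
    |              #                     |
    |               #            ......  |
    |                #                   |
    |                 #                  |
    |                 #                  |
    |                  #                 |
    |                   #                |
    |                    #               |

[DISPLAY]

   ┃    ty┃            #                    ~ ┃  
   ┃    ca┃             #                     ┃  
   ┃      ┃              #                    ┃  
   ┃      ┃               #            ...... ┃  
   ┃      ┃                #                  ┃  
   ┃      ┃                 #                 ┃  
   ┃      ┃                 #                 ┃  
   ┃      ┃                  #                ┃  
   ┃      ┃                   #               ┃  
   ┗━━━━━━┗━━━━━━━━━━━━━━━━━━━━━━━━━━━━━━━━━━━┛  
                                                 
                                                 
                                                 
                                                 
                                                 
                                                 
                                                 
                                                 
                                                 
                                                 


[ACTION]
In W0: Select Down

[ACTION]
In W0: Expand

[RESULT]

   ┃    lo┃            #                    ~ ┃  
   ┃    ca┃             #                     ┃  
   ┃    in┃              #                    ┃  
   ┃    ty┃               #            ...... ┃  
   ┃    ca┃                #                  ┃  
   ┃      ┃                 #                 ┃  
   ┃      ┃                 #                 ┃  
   ┃      ┃                  #                ┃  
   ┃      ┃                   #               ┃  
   ┗━━━━━━┗━━━━━━━━━━━━━━━━━━━━━━━━━━━━━━━━━━━┛  
                                                 
                                                 
                                                 
                                                 
                                                 
                                                 
                                                 
                                                 
                                                 
                                                 


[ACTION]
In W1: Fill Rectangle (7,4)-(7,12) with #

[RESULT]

   ┃    lo┃            #                    ~ ┃  
   ┃    ca┃             #                     ┃  
   ┃    in┃              #                    ┃  
   ┃    ty┃    #########  #            ...... ┃  
   ┃    ca┃                #                  ┃  
   ┃      ┃                 #                 ┃  
   ┃      ┃                 #                 ┃  
   ┃      ┃                  #                ┃  
   ┃      ┃                   #               ┃  
   ┗━━━━━━┗━━━━━━━━━━━━━━━━━━━━━━━━━━━━━━━━━━━┛  
                                                 
                                                 
                                                 
                                                 
                                                 
                                                 
                                                 
                                                 
                                                 
                                                 


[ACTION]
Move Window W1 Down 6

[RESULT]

   ┃    lo┃ DrawingCanvas                     ┃  
   ┃    ca┠───────────────────────────────────┨  
   ┃    in┃+        #                       ~ ┃  
   ┃    ty┃          #                      ~ ┃  
   ┃    ca┃           #                     ~ ┃  
   ┃      ┃            #                    ~ ┃  
   ┃      ┃            #                    ~ ┃  
   ┃      ┃             #                     ┃  
   ┃      ┃              #                    ┃  
   ┗━━━━━━┃    #########  #            ...... ┃  
          ┃                #                  ┃  
          ┃                 #                 ┃  
          ┃                 #                 ┃  
          ┃                  #                ┃  
          ┃                   #               ┃  
          ┗━━━━━━━━━━━━━━━━━━━━━━━━━━━━━━━━━━━┛  
                                                 
                                                 
                                                 
                                                 


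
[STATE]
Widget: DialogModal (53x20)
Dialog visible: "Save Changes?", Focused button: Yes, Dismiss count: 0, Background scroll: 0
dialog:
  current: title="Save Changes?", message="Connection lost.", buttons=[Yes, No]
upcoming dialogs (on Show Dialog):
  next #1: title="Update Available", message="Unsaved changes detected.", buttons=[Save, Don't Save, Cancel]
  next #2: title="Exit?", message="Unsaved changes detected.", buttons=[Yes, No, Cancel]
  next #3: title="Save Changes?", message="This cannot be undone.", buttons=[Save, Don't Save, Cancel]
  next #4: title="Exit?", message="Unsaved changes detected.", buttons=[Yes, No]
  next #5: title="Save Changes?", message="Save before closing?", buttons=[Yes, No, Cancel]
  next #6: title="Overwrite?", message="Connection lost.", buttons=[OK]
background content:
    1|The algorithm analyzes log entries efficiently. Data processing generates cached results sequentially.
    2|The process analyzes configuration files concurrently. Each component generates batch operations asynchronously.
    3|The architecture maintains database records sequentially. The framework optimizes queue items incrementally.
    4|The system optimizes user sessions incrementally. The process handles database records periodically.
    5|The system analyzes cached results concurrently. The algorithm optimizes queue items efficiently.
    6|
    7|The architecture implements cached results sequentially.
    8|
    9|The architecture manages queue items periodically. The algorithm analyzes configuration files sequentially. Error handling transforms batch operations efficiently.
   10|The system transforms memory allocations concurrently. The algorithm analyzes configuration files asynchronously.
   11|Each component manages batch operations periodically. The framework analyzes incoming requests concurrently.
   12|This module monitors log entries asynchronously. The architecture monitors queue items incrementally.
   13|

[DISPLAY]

The algorithm analyzes log entries efficiently. Data 
The process analyzes configuration files concurrently
The architecture maintains database records sequentia
The system optimizes user sessions incrementally. The
The system analyzes cached results concurrently. The 
                                                     
The architecture implements cached results sequential
                ┌──────────────────┐                 
The architecture│  Save Changes?   │ periodically. Th
The system trans│ Connection lost. │ions concurrently
Each component m│    [Yes]  No     │ons periodically.
This module moni└──────────────────┘nchronously. The 
                                                     
                                                     
                                                     
                                                     
                                                     
                                                     
                                                     
                                                     


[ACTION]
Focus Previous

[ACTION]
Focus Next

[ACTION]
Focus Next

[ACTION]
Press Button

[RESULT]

The algorithm analyzes log entries efficiently. Data 
The process analyzes configuration files concurrently
The architecture maintains database records sequentia
The system optimizes user sessions incrementally. The
The system analyzes cached results concurrently. The 
                                                     
The architecture implements cached results sequential
                                                     
The architecture manages queue items periodically. Th
The system transforms memory allocations concurrently
Each component manages batch operations periodically.
This module monitors log entries asynchronously. The 
                                                     
                                                     
                                                     
                                                     
                                                     
                                                     
                                                     
                                                     


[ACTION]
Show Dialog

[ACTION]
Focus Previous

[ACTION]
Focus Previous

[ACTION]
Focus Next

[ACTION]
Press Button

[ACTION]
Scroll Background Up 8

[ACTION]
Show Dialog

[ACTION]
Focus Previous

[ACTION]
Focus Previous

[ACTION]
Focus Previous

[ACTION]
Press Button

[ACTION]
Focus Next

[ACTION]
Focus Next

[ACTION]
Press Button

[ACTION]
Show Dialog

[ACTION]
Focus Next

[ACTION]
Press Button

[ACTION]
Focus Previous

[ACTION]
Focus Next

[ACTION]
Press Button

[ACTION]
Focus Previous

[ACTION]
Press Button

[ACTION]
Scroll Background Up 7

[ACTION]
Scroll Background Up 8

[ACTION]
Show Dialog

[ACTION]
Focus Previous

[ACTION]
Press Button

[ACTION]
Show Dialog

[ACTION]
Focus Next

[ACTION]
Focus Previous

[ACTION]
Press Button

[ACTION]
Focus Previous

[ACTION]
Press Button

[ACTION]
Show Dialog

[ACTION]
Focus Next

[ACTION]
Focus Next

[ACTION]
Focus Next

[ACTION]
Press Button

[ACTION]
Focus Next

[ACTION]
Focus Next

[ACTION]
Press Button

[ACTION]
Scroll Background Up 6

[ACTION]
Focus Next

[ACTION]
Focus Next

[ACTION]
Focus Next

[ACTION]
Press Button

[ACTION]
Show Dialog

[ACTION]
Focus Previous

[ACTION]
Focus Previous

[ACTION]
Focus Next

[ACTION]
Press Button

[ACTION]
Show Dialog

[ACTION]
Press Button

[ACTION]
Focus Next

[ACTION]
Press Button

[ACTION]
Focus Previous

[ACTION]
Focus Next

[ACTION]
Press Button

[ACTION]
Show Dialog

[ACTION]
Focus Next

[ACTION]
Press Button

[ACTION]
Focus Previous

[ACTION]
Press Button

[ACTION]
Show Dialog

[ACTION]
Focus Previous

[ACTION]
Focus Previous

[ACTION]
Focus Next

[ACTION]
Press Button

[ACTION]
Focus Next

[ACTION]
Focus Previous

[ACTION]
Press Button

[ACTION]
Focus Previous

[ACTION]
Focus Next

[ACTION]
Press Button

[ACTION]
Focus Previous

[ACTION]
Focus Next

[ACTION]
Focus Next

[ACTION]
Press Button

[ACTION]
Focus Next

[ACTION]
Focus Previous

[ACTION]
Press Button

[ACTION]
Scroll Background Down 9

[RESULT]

The system transforms memory allocations concurrently
Each component manages batch operations periodically.
This module monitors log entries asynchronously. The 
                                                     
                                                     
                                                     
                                                     
                                                     
                                                     
                                                     
                                                     
                                                     
                                                     
                                                     
                                                     
                                                     
                                                     
                                                     
                                                     
                                                     


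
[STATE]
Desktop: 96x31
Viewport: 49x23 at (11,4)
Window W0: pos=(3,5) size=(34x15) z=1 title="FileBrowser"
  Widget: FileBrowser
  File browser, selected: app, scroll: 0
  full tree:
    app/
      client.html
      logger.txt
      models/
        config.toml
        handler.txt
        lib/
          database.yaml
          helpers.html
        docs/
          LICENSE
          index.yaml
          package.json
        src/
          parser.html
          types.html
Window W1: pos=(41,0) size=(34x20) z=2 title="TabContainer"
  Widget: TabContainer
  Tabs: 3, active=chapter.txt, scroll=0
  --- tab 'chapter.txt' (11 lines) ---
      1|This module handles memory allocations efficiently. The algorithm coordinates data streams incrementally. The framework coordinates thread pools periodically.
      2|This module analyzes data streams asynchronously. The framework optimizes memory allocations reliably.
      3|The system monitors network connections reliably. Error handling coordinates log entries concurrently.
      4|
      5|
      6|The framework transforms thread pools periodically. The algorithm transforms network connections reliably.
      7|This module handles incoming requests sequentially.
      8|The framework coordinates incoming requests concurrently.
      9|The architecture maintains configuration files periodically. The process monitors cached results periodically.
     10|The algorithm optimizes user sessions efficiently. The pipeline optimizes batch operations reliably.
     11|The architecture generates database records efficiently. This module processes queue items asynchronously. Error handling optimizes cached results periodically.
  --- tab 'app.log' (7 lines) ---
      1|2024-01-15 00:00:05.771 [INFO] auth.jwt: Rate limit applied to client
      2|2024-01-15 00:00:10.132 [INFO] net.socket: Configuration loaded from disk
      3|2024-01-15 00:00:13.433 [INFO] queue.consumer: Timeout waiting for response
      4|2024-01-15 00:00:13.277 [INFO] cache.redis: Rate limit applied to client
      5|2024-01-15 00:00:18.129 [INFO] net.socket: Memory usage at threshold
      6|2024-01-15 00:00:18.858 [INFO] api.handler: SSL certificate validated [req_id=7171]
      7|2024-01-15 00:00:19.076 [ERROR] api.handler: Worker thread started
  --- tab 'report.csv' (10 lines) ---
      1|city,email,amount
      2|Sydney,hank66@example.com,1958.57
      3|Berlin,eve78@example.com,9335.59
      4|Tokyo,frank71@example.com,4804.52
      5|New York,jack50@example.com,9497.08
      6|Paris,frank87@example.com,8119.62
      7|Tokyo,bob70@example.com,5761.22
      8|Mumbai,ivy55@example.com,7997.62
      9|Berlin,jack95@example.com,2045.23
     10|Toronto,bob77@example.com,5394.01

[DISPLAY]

                              ┃──────────────────
━━━━━━━━━━━━━━━━━━━━━━━━━┓    ┃This module handle
owser                    ┃    ┃This module analyz
─────────────────────────┨    ┃The system monitor
pp/                      ┃    ┃                  
ent.html                 ┃    ┃                  
ger.txt                  ┃    ┃The framework tran
 models/                 ┃    ┃This module handle
                         ┃    ┃The framework coor
                         ┃    ┃The architecture m
                         ┃    ┃The algorithm opti
                         ┃    ┃The architecture g
                         ┃    ┃                  
                         ┃    ┃                  
                         ┃    ┃                  
━━━━━━━━━━━━━━━━━━━━━━━━━┛    ┗━━━━━━━━━━━━━━━━━━
                                                 
                                                 
                                                 
                                                 
                                                 
                                                 
                                                 


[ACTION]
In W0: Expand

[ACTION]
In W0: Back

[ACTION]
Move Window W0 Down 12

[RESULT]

                              ┃──────────────────
                              ┃This module handle
                              ┃This module analyz
                              ┃The system monitor
                              ┃                  
                              ┃                  
                              ┃The framework tran
                              ┃This module handle
                              ┃The framework coor
                              ┃The architecture m
                              ┃The algorithm opti
                              ┃The architecture g
━━━━━━━━━━━━━━━━━━━━━━━━━┓    ┃                  
owser                    ┃    ┃                  
─────────────────────────┨    ┃                  
pp/                      ┃    ┗━━━━━━━━━━━━━━━━━━
ent.html                 ┃                       
ger.txt                  ┃                       
 models/                 ┃                       
                         ┃                       
                         ┃                       
                         ┃                       
                         ┃                       


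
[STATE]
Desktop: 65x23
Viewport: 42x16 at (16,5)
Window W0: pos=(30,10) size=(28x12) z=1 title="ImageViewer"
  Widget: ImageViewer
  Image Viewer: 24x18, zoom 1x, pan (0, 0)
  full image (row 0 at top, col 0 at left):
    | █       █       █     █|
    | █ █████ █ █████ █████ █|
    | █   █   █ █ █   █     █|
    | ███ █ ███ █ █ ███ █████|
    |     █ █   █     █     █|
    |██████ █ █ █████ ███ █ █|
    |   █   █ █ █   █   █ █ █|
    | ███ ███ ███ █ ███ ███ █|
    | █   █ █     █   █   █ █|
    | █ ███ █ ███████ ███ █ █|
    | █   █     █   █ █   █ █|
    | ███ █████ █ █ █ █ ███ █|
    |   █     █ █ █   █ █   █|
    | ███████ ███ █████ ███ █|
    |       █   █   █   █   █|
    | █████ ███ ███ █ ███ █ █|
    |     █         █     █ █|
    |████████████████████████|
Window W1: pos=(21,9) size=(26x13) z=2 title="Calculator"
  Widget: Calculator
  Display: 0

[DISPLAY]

                                          
                                          
                                          
                                          
     ┏━━━━━━━━━━━━━━━━━━━━━━━━┓           
     ┃ Calculator             ┃━━━━━━━━━━┓
     ┠────────────────────────┨          ┃
     ┃                       0┃──────────┨
     ┃┌───┬───┬───┬───┐       ┃ █     █  ┃
     ┃│ 7 │ 8 │ 9 │ ÷ │       ┃ █████ █  ┃
     ┃├───┼───┼───┼───┤       ┃ █     █  ┃
     ┃│ 4 │ 5 │ 6 │ × │       ┃██ █████  ┃
     ┃├───┼───┼───┼───┤       ┃ █     █  ┃
     ┃│ 1 │ 2 │ 3 │ - │       ┃ ███ █ █  ┃
     ┃├───┼───┼───┼───┤       ┃   █ █ █  ┃
     ┃│ 0 │ . │ = │ + │       ┃██ ███ █  ┃


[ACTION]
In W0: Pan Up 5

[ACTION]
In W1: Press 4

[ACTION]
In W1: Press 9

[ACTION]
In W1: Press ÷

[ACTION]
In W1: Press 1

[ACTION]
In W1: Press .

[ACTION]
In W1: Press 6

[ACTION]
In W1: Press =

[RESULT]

                                          
                                          
                                          
                                          
     ┏━━━━━━━━━━━━━━━━━━━━━━━━┓           
     ┃ Calculator             ┃━━━━━━━━━━┓
     ┠────────────────────────┨          ┃
     ┃                  30.625┃──────────┨
     ┃┌───┬───┬───┬───┐       ┃ █     █  ┃
     ┃│ 7 │ 8 │ 9 │ ÷ │       ┃ █████ █  ┃
     ┃├───┼───┼───┼───┤       ┃ █     █  ┃
     ┃│ 4 │ 5 │ 6 │ × │       ┃██ █████  ┃
     ┃├───┼───┼───┼───┤       ┃ █     █  ┃
     ┃│ 1 │ 2 │ 3 │ - │       ┃ ███ █ █  ┃
     ┃├───┼───┼───┼───┤       ┃   █ █ █  ┃
     ┃│ 0 │ . │ = │ + │       ┃██ ███ █  ┃


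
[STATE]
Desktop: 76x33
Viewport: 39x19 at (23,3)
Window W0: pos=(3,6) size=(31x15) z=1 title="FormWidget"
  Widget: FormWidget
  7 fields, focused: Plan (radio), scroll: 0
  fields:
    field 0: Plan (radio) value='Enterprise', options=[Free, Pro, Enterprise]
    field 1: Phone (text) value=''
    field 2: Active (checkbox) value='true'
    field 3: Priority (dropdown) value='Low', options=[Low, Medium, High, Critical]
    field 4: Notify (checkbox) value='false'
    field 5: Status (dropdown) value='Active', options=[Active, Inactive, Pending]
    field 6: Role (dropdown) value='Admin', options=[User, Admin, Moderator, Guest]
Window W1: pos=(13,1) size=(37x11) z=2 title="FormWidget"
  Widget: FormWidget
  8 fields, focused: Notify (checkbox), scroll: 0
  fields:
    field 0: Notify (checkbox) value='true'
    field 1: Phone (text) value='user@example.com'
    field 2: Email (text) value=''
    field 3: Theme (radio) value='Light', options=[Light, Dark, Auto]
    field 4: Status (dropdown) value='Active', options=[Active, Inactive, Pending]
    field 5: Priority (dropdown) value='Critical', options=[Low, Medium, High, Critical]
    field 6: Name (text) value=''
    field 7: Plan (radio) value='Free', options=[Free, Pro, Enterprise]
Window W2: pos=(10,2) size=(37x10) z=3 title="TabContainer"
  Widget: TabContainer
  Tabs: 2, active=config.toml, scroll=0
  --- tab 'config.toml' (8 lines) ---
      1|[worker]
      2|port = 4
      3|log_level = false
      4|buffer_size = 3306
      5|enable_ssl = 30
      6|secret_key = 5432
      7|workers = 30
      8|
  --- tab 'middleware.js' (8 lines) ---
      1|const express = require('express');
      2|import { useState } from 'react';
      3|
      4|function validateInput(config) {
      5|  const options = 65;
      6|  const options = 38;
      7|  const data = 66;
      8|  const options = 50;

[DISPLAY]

r                      ┃──┨            
───────────────────────┨  ┃            
]│ middleware.js       ┃ ]┃            
───────────────────────┃ ]┃            
                       ┃  ┃            
                       ┃▼]┃            
false                  ┃▼]┃            
= 3306                 ┃ ]┃            
━━━━━━━━━━━━━━━━━━━━━━━┛━━┛            
        ▼]┃                            
          ┃                            
ve      ▼]┃                            
n       ▼]┃                            
          ┃                            
          ┃                            
          ┃                            
          ┃                            
━━━━━━━━━━┛                            
                                       


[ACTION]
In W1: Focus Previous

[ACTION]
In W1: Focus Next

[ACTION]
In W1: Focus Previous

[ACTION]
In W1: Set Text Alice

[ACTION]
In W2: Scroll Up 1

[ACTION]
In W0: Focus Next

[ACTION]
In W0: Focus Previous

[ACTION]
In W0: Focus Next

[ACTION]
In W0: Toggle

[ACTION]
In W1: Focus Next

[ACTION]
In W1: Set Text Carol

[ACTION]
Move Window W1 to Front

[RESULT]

──────────────────────────┨            
     [x]                  ┃            
     [user@example.com   ]┃            
     [                   ]┃            
     (●) Light  ( ) Dark  ┃            
     [Active            ▼]┃            
y:   [Critical          ▼]┃            
     [                   ]┃            
━━━━━━━━━━━━━━━━━━━━━━━━━━┛            
        ▼]┃                            
          ┃                            
ve      ▼]┃                            
n       ▼]┃                            
          ┃                            
          ┃                            
          ┃                            
          ┃                            
━━━━━━━━━━┛                            
                                       


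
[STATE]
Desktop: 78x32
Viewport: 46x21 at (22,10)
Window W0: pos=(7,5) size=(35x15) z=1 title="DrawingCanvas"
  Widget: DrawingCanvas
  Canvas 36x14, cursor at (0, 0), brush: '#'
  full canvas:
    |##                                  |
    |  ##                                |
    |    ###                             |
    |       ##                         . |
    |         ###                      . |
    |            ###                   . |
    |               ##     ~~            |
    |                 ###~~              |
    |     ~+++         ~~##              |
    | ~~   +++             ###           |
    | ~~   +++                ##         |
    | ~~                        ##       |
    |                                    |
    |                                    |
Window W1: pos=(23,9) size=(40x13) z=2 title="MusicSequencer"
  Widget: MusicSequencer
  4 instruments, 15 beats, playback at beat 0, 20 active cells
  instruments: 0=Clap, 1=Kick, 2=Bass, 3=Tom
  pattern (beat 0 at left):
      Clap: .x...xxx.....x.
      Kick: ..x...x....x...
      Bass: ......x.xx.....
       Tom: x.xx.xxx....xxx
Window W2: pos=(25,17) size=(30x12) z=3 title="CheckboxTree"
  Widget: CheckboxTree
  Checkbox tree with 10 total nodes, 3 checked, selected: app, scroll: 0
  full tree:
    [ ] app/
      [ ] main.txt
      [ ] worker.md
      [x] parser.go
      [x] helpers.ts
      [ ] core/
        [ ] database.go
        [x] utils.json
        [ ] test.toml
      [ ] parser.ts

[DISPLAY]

 ┃ MusicSequencer                       ┃     
 ┠──────────────────────────────────────┨     
 ┃     ▼12345678901234                  ┃     
#┃ Clap·█···███·····█·                  ┃     
 ┃ Kick··█···█····█···                  ┃     
 ┃ Bass······█·██·····                  ┃     
 ┃  Tom█·██·███····███                  ┃     
 ┃ ┏━━━━━━━━━━━━━━━━━━━━━━━━━━━━┓       ┃     
 ┃ ┃ CheckboxTree               ┃       ┃     
━┃ ┠────────────────────────────┨       ┃     
 ┃ ┃>[-] app/                   ┃       ┃     
 ┗━┃   [ ] main.txt             ┃━━━━━━━┛     
   ┃   [ ] worker.md            ┃             
   ┃   [x] parser.go            ┃             
   ┃   [x] helpers.ts           ┃             
   ┃   [-] core/                ┃             
   ┃     [ ] database.go        ┃             
   ┃     [x] utils.json         ┃             
   ┗━━━━━━━━━━━━━━━━━━━━━━━━━━━━┛             
                                              
                                              


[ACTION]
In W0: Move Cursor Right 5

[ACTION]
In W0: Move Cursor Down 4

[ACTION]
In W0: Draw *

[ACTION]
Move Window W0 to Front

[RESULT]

                   ┃                    ┃     
                   ┃────────────────────┨     
                   ┃34                  ┃     
#                  ┃█·                  ┃     
 ##     ~~         ┃··                  ┃     
   ###~~           ┃··                  ┃     
    ~~##           ┃██                  ┃     
        ###        ┃━━━━━━━━━━━━┓       ┃     
           ##      ┃            ┃       ┃     
━━━━━━━━━━━━━━━━━━━┛────────────┨       ┃     
 ┃ ┃>[-] app/                   ┃       ┃     
 ┗━┃   [ ] main.txt             ┃━━━━━━━┛     
   ┃   [ ] worker.md            ┃             
   ┃   [x] parser.go            ┃             
   ┃   [x] helpers.ts           ┃             
   ┃   [-] core/                ┃             
   ┃     [ ] database.go        ┃             
   ┃     [x] utils.json         ┃             
   ┗━━━━━━━━━━━━━━━━━━━━━━━━━━━━┛             
                                              
                                              


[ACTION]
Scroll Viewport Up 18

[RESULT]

                                              
                                              
                                              
                                              
                                              
━━━━━━━━━━━━━━━━━━━┓                          
                   ┃                          
───────────────────┨                          
                   ┃                          
                   ┃━━━━━━━━━━━━━━━━━━━━┓     
                   ┃                    ┃     
                   ┃────────────────────┨     
                   ┃34                  ┃     
#                  ┃█·                  ┃     
 ##     ~~         ┃··                  ┃     
   ###~~           ┃··                  ┃     
    ~~##           ┃██                  ┃     
        ###        ┃━━━━━━━━━━━━┓       ┃     
           ##      ┃            ┃       ┃     
━━━━━━━━━━━━━━━━━━━┛────────────┨       ┃     
 ┃ ┃>[-] app/                   ┃       ┃     


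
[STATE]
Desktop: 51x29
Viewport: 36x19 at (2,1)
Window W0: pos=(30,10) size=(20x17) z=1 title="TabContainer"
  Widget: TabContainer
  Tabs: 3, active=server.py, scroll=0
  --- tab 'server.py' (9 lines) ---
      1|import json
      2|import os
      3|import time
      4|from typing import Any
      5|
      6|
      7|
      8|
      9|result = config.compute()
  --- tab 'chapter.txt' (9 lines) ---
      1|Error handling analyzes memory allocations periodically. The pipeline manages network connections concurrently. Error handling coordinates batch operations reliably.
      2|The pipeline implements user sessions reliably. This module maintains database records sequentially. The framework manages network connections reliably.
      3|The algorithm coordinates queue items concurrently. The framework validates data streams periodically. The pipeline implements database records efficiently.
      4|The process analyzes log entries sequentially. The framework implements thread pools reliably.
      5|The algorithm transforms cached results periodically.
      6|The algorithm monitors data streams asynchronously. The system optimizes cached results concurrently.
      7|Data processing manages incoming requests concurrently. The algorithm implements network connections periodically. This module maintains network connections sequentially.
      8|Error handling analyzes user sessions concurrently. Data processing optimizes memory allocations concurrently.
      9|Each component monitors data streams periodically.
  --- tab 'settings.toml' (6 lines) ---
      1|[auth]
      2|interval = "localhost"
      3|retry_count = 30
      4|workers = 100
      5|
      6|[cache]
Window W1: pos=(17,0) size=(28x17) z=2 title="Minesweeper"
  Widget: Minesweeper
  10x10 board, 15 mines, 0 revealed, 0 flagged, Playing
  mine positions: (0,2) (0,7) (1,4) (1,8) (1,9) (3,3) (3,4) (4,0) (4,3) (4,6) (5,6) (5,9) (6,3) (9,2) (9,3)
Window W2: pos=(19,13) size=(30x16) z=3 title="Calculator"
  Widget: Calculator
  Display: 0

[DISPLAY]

               ┃ Minesweeper        
               ┠────────────────────
               ┃■■■■■■■■■■          
               ┃■■■■■■■■■■          
               ┃■■■■■■■■■■          
               ┃■■■■■■■■■■          
               ┃■■■■■■■■■■          
               ┃■■■■■■■■■■          
               ┃■■■■■■■■■■          
               ┃■■■■■■■■■■          
               ┃■■■■■■■■■■          
               ┃■■■■■■■■■■          
               ┃ ┏━━━━━━━━━━━━━━━━━━
               ┃ ┃ Calculator       
               ┃ ┠──────────────────
               ┗━┃                  
                 ┃┌───┬───┬───┬───┐ 
                 ┃│ 7 │ 8 │ 9 │ ÷ │ 
                 ┃├───┼───┼───┼───┤ 


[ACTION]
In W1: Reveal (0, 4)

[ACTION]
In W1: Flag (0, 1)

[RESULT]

               ┃ Minesweeper        
               ┠────────────────────
               ┃■⚑■■1■■■■■          
               ┃■■■■■■■■■■          
               ┃■■■■■■■■■■          
               ┃■■■■■■■■■■          
               ┃■■■■■■■■■■          
               ┃■■■■■■■■■■          
               ┃■■■■■■■■■■          
               ┃■■■■■■■■■■          
               ┃■■■■■■■■■■          
               ┃■■■■■■■■■■          
               ┃ ┏━━━━━━━━━━━━━━━━━━
               ┃ ┃ Calculator       
               ┃ ┠──────────────────
               ┗━┃                  
                 ┃┌───┬───┬───┬───┐ 
                 ┃│ 7 │ 8 │ 9 │ ÷ │ 
                 ┃├───┼───┼───┼───┤ 


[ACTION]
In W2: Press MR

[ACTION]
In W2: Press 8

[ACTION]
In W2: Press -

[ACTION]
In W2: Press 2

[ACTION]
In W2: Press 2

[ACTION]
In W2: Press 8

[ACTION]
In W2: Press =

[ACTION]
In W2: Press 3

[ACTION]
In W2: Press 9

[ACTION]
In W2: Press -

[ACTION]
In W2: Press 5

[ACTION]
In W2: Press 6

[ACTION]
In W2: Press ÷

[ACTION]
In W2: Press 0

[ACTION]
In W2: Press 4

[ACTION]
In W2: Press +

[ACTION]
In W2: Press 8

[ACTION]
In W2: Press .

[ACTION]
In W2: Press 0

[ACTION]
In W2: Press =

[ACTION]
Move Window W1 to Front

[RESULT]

               ┃ Minesweeper        
               ┠────────────────────
               ┃■⚑■■1■■■■■          
               ┃■■■■■■■■■■          
               ┃■■■■■■■■■■          
               ┃■■■■■■■■■■          
               ┃■■■■■■■■■■          
               ┃■■■■■■■■■■          
               ┃■■■■■■■■■■          
               ┃■■■■■■■■■■          
               ┃■■■■■■■■■■          
               ┃■■■■■■■■■■          
               ┃                    
               ┃                    
               ┃                    
               ┗━━━━━━━━━━━━━━━━━━━━
                 ┃┌───┬───┬───┬───┐ 
                 ┃│ 7 │ 8 │ 9 │ ÷ │ 
                 ┃├───┼───┼───┼───┤ 
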